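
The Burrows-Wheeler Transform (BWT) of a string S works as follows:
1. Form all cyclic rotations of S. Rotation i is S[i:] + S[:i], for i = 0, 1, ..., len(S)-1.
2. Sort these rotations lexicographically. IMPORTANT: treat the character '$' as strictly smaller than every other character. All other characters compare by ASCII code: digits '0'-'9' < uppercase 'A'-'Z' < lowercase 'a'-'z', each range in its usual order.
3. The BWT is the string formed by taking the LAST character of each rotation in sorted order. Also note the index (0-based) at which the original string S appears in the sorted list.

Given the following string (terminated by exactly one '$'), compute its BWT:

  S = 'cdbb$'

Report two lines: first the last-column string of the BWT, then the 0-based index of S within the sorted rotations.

Answer: bbd$c
3

Derivation:
All 5 rotations (rotation i = S[i:]+S[:i]):
  rot[0] = cdbb$
  rot[1] = dbb$c
  rot[2] = bb$cd
  rot[3] = b$cdb
  rot[4] = $cdbb
Sorted (with $ < everything):
  sorted[0] = $cdbb  (last char: 'b')
  sorted[1] = b$cdb  (last char: 'b')
  sorted[2] = bb$cd  (last char: 'd')
  sorted[3] = cdbb$  (last char: '$')
  sorted[4] = dbb$c  (last char: 'c')
Last column: bbd$c
Original string S is at sorted index 3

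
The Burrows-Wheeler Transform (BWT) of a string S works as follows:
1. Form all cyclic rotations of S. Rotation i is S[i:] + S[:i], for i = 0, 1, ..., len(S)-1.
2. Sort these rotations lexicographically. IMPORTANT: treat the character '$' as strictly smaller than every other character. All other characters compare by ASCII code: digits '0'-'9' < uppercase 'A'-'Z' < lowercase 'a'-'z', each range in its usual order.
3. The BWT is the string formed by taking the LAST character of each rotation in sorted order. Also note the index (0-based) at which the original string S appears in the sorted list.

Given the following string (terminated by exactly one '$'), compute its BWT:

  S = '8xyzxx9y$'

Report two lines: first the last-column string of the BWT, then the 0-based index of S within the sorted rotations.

All 9 rotations (rotation i = S[i:]+S[:i]):
  rot[0] = 8xyzxx9y$
  rot[1] = xyzxx9y$8
  rot[2] = yzxx9y$8x
  rot[3] = zxx9y$8xy
  rot[4] = xx9y$8xyz
  rot[5] = x9y$8xyzx
  rot[6] = 9y$8xyzxx
  rot[7] = y$8xyzxx9
  rot[8] = $8xyzxx9y
Sorted (with $ < everything):
  sorted[0] = $8xyzxx9y  (last char: 'y')
  sorted[1] = 8xyzxx9y$  (last char: '$')
  sorted[2] = 9y$8xyzxx  (last char: 'x')
  sorted[3] = x9y$8xyzx  (last char: 'x')
  sorted[4] = xx9y$8xyz  (last char: 'z')
  sorted[5] = xyzxx9y$8  (last char: '8')
  sorted[6] = y$8xyzxx9  (last char: '9')
  sorted[7] = yzxx9y$8x  (last char: 'x')
  sorted[8] = zxx9y$8xy  (last char: 'y')
Last column: y$xxz89xy
Original string S is at sorted index 1

Answer: y$xxz89xy
1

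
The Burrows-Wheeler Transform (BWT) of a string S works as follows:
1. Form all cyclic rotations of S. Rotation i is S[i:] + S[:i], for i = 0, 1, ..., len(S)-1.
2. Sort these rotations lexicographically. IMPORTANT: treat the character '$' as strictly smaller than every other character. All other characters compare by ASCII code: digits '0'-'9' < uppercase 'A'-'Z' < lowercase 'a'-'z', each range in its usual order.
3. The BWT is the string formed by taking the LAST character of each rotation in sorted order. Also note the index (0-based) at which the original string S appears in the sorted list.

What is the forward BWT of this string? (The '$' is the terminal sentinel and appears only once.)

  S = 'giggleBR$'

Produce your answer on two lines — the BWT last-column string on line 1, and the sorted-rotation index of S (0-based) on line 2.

All 9 rotations (rotation i = S[i:]+S[:i]):
  rot[0] = giggleBR$
  rot[1] = iggleBR$g
  rot[2] = ggleBR$gi
  rot[3] = gleBR$gig
  rot[4] = leBR$gigg
  rot[5] = eBR$giggl
  rot[6] = BR$giggle
  rot[7] = R$giggleB
  rot[8] = $giggleBR
Sorted (with $ < everything):
  sorted[0] = $giggleBR  (last char: 'R')
  sorted[1] = BR$giggle  (last char: 'e')
  sorted[2] = R$giggleB  (last char: 'B')
  sorted[3] = eBR$giggl  (last char: 'l')
  sorted[4] = ggleBR$gi  (last char: 'i')
  sorted[5] = giggleBR$  (last char: '$')
  sorted[6] = gleBR$gig  (last char: 'g')
  sorted[7] = iggleBR$g  (last char: 'g')
  sorted[8] = leBR$gigg  (last char: 'g')
Last column: ReBli$ggg
Original string S is at sorted index 5

Answer: ReBli$ggg
5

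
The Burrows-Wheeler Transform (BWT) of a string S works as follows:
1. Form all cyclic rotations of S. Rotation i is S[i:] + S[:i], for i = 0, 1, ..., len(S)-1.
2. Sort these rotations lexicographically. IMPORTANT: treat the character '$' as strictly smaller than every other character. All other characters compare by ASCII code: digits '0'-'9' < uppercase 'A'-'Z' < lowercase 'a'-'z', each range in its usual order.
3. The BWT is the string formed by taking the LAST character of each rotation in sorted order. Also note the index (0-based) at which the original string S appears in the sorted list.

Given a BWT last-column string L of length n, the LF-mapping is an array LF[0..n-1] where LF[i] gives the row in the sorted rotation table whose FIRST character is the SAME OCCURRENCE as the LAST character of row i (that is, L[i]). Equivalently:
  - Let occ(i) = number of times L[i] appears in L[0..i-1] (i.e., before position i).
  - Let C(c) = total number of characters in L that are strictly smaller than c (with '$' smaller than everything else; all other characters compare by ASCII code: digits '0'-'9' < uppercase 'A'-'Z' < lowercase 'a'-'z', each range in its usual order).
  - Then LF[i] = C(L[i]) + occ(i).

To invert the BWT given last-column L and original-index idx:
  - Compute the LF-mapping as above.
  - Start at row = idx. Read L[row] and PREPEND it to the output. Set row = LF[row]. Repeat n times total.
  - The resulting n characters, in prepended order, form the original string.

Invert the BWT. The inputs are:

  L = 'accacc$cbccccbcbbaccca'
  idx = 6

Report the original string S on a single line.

Answer: bcbccaaccbbccacccccca$

Derivation:
LF mapping: 1 9 10 2 11 12 0 13 5 14 15 16 17 6 18 7 8 3 19 20 21 4
Walk LF starting at row 6, prepending L[row]:
  step 1: row=6, L[6]='$', prepend. Next row=LF[6]=0
  step 2: row=0, L[0]='a', prepend. Next row=LF[0]=1
  step 3: row=1, L[1]='c', prepend. Next row=LF[1]=9
  step 4: row=9, L[9]='c', prepend. Next row=LF[9]=14
  step 5: row=14, L[14]='c', prepend. Next row=LF[14]=18
  step 6: row=18, L[18]='c', prepend. Next row=LF[18]=19
  step 7: row=19, L[19]='c', prepend. Next row=LF[19]=20
  step 8: row=20, L[20]='c', prepend. Next row=LF[20]=21
  step 9: row=21, L[21]='a', prepend. Next row=LF[21]=4
  step 10: row=4, L[4]='c', prepend. Next row=LF[4]=11
  step 11: row=11, L[11]='c', prepend. Next row=LF[11]=16
  step 12: row=16, L[16]='b', prepend. Next row=LF[16]=8
  step 13: row=8, L[8]='b', prepend. Next row=LF[8]=5
  step 14: row=5, L[5]='c', prepend. Next row=LF[5]=12
  step 15: row=12, L[12]='c', prepend. Next row=LF[12]=17
  step 16: row=17, L[17]='a', prepend. Next row=LF[17]=3
  step 17: row=3, L[3]='a', prepend. Next row=LF[3]=2
  step 18: row=2, L[2]='c', prepend. Next row=LF[2]=10
  step 19: row=10, L[10]='c', prepend. Next row=LF[10]=15
  step 20: row=15, L[15]='b', prepend. Next row=LF[15]=7
  step 21: row=7, L[7]='c', prepend. Next row=LF[7]=13
  step 22: row=13, L[13]='b', prepend. Next row=LF[13]=6
Reversed output: bcbccaaccbbccacccccca$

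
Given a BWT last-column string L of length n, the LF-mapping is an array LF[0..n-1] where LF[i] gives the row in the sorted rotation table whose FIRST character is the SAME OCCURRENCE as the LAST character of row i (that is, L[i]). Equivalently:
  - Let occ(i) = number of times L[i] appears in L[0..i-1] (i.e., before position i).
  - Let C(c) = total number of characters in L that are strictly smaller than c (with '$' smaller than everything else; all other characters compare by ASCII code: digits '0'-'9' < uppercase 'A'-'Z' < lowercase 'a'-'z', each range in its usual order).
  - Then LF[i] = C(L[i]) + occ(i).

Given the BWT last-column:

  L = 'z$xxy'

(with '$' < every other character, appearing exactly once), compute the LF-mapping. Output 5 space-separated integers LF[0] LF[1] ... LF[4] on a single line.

Answer: 4 0 1 2 3

Derivation:
Char counts: '$':1, 'x':2, 'y':1, 'z':1
C (first-col start): C('$')=0, C('x')=1, C('y')=3, C('z')=4
L[0]='z': occ=0, LF[0]=C('z')+0=4+0=4
L[1]='$': occ=0, LF[1]=C('$')+0=0+0=0
L[2]='x': occ=0, LF[2]=C('x')+0=1+0=1
L[3]='x': occ=1, LF[3]=C('x')+1=1+1=2
L[4]='y': occ=0, LF[4]=C('y')+0=3+0=3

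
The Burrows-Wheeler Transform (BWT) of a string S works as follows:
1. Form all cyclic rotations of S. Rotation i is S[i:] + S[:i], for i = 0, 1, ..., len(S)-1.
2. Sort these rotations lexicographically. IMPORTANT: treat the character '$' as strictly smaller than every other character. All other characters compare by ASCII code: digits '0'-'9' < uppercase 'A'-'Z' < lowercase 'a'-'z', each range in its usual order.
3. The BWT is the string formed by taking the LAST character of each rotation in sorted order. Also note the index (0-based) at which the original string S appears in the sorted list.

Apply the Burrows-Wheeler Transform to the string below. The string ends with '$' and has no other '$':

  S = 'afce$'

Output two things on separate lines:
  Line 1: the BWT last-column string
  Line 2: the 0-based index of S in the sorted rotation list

Answer: e$fca
1

Derivation:
All 5 rotations (rotation i = S[i:]+S[:i]):
  rot[0] = afce$
  rot[1] = fce$a
  rot[2] = ce$af
  rot[3] = e$afc
  rot[4] = $afce
Sorted (with $ < everything):
  sorted[0] = $afce  (last char: 'e')
  sorted[1] = afce$  (last char: '$')
  sorted[2] = ce$af  (last char: 'f')
  sorted[3] = e$afc  (last char: 'c')
  sorted[4] = fce$a  (last char: 'a')
Last column: e$fca
Original string S is at sorted index 1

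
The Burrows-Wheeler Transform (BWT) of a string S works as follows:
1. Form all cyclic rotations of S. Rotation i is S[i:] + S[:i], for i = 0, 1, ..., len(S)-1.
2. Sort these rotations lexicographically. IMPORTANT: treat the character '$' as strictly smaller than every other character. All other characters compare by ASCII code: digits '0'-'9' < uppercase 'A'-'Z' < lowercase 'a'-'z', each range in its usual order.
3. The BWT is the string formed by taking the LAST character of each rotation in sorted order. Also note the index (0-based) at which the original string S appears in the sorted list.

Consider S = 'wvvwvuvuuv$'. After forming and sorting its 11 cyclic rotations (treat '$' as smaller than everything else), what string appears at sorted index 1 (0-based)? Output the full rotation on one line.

Answer: uuv$wvvwvuv

Derivation:
All 11 rotations (rotation i = S[i:]+S[:i]):
  rot[0] = wvvwvuvuuv$
  rot[1] = vvwvuvuuv$w
  rot[2] = vwvuvuuv$wv
  rot[3] = wvuvuuv$wvv
  rot[4] = vuvuuv$wvvw
  rot[5] = uvuuv$wvvwv
  rot[6] = vuuv$wvvwvu
  rot[7] = uuv$wvvwvuv
  rot[8] = uv$wvvwvuvu
  rot[9] = v$wvvwvuvuu
  rot[10] = $wvvwvuvuuv
Sorted (with $ < everything):
  sorted[0] = $wvvwvuvuuv
  sorted[1] = uuv$wvvwvuv
  sorted[2] = uv$wvvwvuvu
  sorted[3] = uvuuv$wvvwv
  sorted[4] = v$wvvwvuvuu
  sorted[5] = vuuv$wvvwvu
  sorted[6] = vuvuuv$wvvw
  sorted[7] = vvwvuvuuv$w
  sorted[8] = vwvuvuuv$wv
  sorted[9] = wvuvuuv$wvv
  sorted[10] = wvvwvuvuuv$
sorted[1] = uuv$wvvwvuv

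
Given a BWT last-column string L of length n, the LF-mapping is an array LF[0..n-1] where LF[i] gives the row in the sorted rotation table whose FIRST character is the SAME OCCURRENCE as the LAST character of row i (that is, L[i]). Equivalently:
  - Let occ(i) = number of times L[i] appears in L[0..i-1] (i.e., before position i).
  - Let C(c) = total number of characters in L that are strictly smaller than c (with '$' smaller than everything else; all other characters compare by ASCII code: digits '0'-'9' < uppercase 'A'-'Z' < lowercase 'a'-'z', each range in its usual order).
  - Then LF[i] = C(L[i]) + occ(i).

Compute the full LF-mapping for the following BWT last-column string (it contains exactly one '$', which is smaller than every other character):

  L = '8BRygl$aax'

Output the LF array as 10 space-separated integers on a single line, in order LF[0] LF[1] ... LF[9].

Char counts: '$':1, '8':1, 'B':1, 'R':1, 'a':2, 'g':1, 'l':1, 'x':1, 'y':1
C (first-col start): C('$')=0, C('8')=1, C('B')=2, C('R')=3, C('a')=4, C('g')=6, C('l')=7, C('x')=8, C('y')=9
L[0]='8': occ=0, LF[0]=C('8')+0=1+0=1
L[1]='B': occ=0, LF[1]=C('B')+0=2+0=2
L[2]='R': occ=0, LF[2]=C('R')+0=3+0=3
L[3]='y': occ=0, LF[3]=C('y')+0=9+0=9
L[4]='g': occ=0, LF[4]=C('g')+0=6+0=6
L[5]='l': occ=0, LF[5]=C('l')+0=7+0=7
L[6]='$': occ=0, LF[6]=C('$')+0=0+0=0
L[7]='a': occ=0, LF[7]=C('a')+0=4+0=4
L[8]='a': occ=1, LF[8]=C('a')+1=4+1=5
L[9]='x': occ=0, LF[9]=C('x')+0=8+0=8

Answer: 1 2 3 9 6 7 0 4 5 8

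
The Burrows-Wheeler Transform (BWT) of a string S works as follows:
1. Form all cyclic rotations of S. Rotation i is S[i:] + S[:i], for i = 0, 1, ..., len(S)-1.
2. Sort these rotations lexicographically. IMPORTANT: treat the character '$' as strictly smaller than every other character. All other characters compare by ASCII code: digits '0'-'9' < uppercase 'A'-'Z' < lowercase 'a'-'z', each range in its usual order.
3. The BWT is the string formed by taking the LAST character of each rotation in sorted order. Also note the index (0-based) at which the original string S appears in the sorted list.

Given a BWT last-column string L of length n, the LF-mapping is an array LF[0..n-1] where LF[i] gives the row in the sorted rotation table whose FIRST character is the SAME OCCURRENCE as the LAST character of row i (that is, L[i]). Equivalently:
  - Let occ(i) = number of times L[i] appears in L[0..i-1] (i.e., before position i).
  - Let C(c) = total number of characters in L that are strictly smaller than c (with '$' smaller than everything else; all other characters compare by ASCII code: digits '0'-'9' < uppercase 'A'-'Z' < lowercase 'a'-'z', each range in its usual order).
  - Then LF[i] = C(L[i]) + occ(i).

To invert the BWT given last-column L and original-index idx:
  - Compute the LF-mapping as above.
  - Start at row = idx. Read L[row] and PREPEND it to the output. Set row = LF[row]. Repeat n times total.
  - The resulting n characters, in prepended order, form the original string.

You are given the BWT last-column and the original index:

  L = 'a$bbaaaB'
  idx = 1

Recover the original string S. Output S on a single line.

Answer: Bbaaaba$

Derivation:
LF mapping: 2 0 6 7 3 4 5 1
Walk LF starting at row 1, prepending L[row]:
  step 1: row=1, L[1]='$', prepend. Next row=LF[1]=0
  step 2: row=0, L[0]='a', prepend. Next row=LF[0]=2
  step 3: row=2, L[2]='b', prepend. Next row=LF[2]=6
  step 4: row=6, L[6]='a', prepend. Next row=LF[6]=5
  step 5: row=5, L[5]='a', prepend. Next row=LF[5]=4
  step 6: row=4, L[4]='a', prepend. Next row=LF[4]=3
  step 7: row=3, L[3]='b', prepend. Next row=LF[3]=7
  step 8: row=7, L[7]='B', prepend. Next row=LF[7]=1
Reversed output: Bbaaaba$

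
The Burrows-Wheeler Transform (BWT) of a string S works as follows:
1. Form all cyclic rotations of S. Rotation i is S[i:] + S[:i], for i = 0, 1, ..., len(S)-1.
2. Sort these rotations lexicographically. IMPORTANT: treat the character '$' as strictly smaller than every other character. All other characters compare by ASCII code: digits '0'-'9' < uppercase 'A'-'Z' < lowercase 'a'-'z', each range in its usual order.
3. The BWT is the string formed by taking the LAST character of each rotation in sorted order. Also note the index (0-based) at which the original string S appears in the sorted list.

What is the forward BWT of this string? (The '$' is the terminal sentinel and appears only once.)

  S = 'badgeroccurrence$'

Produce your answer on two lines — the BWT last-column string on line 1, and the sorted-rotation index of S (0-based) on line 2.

Answer: eb$oncacrgderreuc
2

Derivation:
All 17 rotations (rotation i = S[i:]+S[:i]):
  rot[0] = badgeroccurrence$
  rot[1] = adgeroccurrence$b
  rot[2] = dgeroccurrence$ba
  rot[3] = geroccurrence$bad
  rot[4] = eroccurrence$badg
  rot[5] = roccurrence$badge
  rot[6] = occurrence$badger
  rot[7] = ccurrence$badgero
  rot[8] = currence$badgeroc
  rot[9] = urrence$badgerocc
  rot[10] = rrence$badgeroccu
  rot[11] = rence$badgeroccur
  rot[12] = ence$badgeroccurr
  rot[13] = nce$badgeroccurre
  rot[14] = ce$badgeroccurren
  rot[15] = e$badgeroccurrenc
  rot[16] = $badgeroccurrence
Sorted (with $ < everything):
  sorted[0] = $badgeroccurrence  (last char: 'e')
  sorted[1] = adgeroccurrence$b  (last char: 'b')
  sorted[2] = badgeroccurrence$  (last char: '$')
  sorted[3] = ccurrence$badgero  (last char: 'o')
  sorted[4] = ce$badgeroccurren  (last char: 'n')
  sorted[5] = currence$badgeroc  (last char: 'c')
  sorted[6] = dgeroccurrence$ba  (last char: 'a')
  sorted[7] = e$badgeroccurrenc  (last char: 'c')
  sorted[8] = ence$badgeroccurr  (last char: 'r')
  sorted[9] = eroccurrence$badg  (last char: 'g')
  sorted[10] = geroccurrence$bad  (last char: 'd')
  sorted[11] = nce$badgeroccurre  (last char: 'e')
  sorted[12] = occurrence$badger  (last char: 'r')
  sorted[13] = rence$badgeroccur  (last char: 'r')
  sorted[14] = roccurrence$badge  (last char: 'e')
  sorted[15] = rrence$badgeroccu  (last char: 'u')
  sorted[16] = urrence$badgerocc  (last char: 'c')
Last column: eb$oncacrgderreuc
Original string S is at sorted index 2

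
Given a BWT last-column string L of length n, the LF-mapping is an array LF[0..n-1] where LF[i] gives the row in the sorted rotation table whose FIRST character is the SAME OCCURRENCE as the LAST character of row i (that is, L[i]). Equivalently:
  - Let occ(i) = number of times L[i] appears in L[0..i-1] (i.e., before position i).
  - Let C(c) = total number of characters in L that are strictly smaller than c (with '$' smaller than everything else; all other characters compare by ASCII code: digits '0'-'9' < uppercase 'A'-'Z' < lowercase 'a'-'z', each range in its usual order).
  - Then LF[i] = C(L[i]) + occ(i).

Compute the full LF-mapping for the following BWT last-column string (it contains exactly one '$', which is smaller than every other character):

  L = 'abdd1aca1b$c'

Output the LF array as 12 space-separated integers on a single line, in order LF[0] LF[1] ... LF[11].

Answer: 3 6 10 11 1 4 8 5 2 7 0 9

Derivation:
Char counts: '$':1, '1':2, 'a':3, 'b':2, 'c':2, 'd':2
C (first-col start): C('$')=0, C('1')=1, C('a')=3, C('b')=6, C('c')=8, C('d')=10
L[0]='a': occ=0, LF[0]=C('a')+0=3+0=3
L[1]='b': occ=0, LF[1]=C('b')+0=6+0=6
L[2]='d': occ=0, LF[2]=C('d')+0=10+0=10
L[3]='d': occ=1, LF[3]=C('d')+1=10+1=11
L[4]='1': occ=0, LF[4]=C('1')+0=1+0=1
L[5]='a': occ=1, LF[5]=C('a')+1=3+1=4
L[6]='c': occ=0, LF[6]=C('c')+0=8+0=8
L[7]='a': occ=2, LF[7]=C('a')+2=3+2=5
L[8]='1': occ=1, LF[8]=C('1')+1=1+1=2
L[9]='b': occ=1, LF[9]=C('b')+1=6+1=7
L[10]='$': occ=0, LF[10]=C('$')+0=0+0=0
L[11]='c': occ=1, LF[11]=C('c')+1=8+1=9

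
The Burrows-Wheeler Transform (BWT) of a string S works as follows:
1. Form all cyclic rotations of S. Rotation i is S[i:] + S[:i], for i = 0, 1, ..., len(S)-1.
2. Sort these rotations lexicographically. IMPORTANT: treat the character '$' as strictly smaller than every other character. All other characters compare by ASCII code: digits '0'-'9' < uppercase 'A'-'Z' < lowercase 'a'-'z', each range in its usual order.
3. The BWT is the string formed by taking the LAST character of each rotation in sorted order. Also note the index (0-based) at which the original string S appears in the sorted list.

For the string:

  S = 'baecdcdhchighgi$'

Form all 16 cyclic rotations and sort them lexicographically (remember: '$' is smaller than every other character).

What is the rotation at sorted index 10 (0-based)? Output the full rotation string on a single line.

All 16 rotations (rotation i = S[i:]+S[:i]):
  rot[0] = baecdcdhchighgi$
  rot[1] = aecdcdhchighgi$b
  rot[2] = ecdcdhchighgi$ba
  rot[3] = cdcdhchighgi$bae
  rot[4] = dcdhchighgi$baec
  rot[5] = cdhchighgi$baecd
  rot[6] = dhchighgi$baecdc
  rot[7] = hchighgi$baecdcd
  rot[8] = chighgi$baecdcdh
  rot[9] = highgi$baecdcdhc
  rot[10] = ighgi$baecdcdhch
  rot[11] = ghgi$baecdcdhchi
  rot[12] = hgi$baecdcdhchig
  rot[13] = gi$baecdcdhchigh
  rot[14] = i$baecdcdhchighg
  rot[15] = $baecdcdhchighgi
Sorted (with $ < everything):
  sorted[0] = $baecdcdhchighgi
  sorted[1] = aecdcdhchighgi$b
  sorted[2] = baecdcdhchighgi$
  sorted[3] = cdcdhchighgi$bae
  sorted[4] = cdhchighgi$baecd
  sorted[5] = chighgi$baecdcdh
  sorted[6] = dcdhchighgi$baec
  sorted[7] = dhchighgi$baecdc
  sorted[8] = ecdcdhchighgi$ba
  sorted[9] = ghgi$baecdcdhchi
  sorted[10] = gi$baecdcdhchigh
  sorted[11] = hchighgi$baecdcd
  sorted[12] = hgi$baecdcdhchig
  sorted[13] = highgi$baecdcdhc
  sorted[14] = i$baecdcdhchighg
  sorted[15] = ighgi$baecdcdhch
sorted[10] = gi$baecdcdhchigh

Answer: gi$baecdcdhchigh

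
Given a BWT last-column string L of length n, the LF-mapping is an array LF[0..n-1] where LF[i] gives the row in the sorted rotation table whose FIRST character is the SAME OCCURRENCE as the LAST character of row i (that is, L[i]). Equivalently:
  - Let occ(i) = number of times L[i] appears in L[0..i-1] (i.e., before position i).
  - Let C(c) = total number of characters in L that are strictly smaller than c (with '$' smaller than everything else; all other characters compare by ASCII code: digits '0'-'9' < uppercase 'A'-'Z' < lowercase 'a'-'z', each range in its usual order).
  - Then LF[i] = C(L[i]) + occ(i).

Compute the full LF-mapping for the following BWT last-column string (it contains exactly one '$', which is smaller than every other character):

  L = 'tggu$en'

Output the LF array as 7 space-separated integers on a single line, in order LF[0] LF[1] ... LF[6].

Answer: 5 2 3 6 0 1 4

Derivation:
Char counts: '$':1, 'e':1, 'g':2, 'n':1, 't':1, 'u':1
C (first-col start): C('$')=0, C('e')=1, C('g')=2, C('n')=4, C('t')=5, C('u')=6
L[0]='t': occ=0, LF[0]=C('t')+0=5+0=5
L[1]='g': occ=0, LF[1]=C('g')+0=2+0=2
L[2]='g': occ=1, LF[2]=C('g')+1=2+1=3
L[3]='u': occ=0, LF[3]=C('u')+0=6+0=6
L[4]='$': occ=0, LF[4]=C('$')+0=0+0=0
L[5]='e': occ=0, LF[5]=C('e')+0=1+0=1
L[6]='n': occ=0, LF[6]=C('n')+0=4+0=4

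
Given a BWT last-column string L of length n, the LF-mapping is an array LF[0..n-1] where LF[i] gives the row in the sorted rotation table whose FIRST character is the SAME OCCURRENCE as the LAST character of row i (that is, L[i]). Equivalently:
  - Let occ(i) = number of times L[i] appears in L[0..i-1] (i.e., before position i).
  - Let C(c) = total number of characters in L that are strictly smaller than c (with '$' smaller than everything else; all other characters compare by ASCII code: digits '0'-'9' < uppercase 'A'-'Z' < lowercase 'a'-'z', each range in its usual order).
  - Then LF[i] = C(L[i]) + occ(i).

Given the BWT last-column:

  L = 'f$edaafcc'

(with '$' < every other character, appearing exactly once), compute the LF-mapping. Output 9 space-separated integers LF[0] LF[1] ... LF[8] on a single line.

Answer: 7 0 6 5 1 2 8 3 4

Derivation:
Char counts: '$':1, 'a':2, 'c':2, 'd':1, 'e':1, 'f':2
C (first-col start): C('$')=0, C('a')=1, C('c')=3, C('d')=5, C('e')=6, C('f')=7
L[0]='f': occ=0, LF[0]=C('f')+0=7+0=7
L[1]='$': occ=0, LF[1]=C('$')+0=0+0=0
L[2]='e': occ=0, LF[2]=C('e')+0=6+0=6
L[3]='d': occ=0, LF[3]=C('d')+0=5+0=5
L[4]='a': occ=0, LF[4]=C('a')+0=1+0=1
L[5]='a': occ=1, LF[5]=C('a')+1=1+1=2
L[6]='f': occ=1, LF[6]=C('f')+1=7+1=8
L[7]='c': occ=0, LF[7]=C('c')+0=3+0=3
L[8]='c': occ=1, LF[8]=C('c')+1=3+1=4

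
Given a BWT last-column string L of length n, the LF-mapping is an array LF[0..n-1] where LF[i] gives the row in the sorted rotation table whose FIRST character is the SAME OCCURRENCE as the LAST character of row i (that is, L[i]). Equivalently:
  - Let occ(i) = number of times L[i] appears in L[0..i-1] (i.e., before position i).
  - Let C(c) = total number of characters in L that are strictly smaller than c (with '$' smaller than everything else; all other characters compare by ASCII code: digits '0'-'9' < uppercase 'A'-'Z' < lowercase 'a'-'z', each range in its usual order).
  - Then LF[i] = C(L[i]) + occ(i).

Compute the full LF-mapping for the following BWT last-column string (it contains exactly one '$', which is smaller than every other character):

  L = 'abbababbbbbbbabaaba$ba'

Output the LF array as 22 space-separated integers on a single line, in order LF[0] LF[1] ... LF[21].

Answer: 1 9 10 2 11 3 12 13 14 15 16 17 18 4 19 5 6 20 7 0 21 8

Derivation:
Char counts: '$':1, 'a':8, 'b':13
C (first-col start): C('$')=0, C('a')=1, C('b')=9
L[0]='a': occ=0, LF[0]=C('a')+0=1+0=1
L[1]='b': occ=0, LF[1]=C('b')+0=9+0=9
L[2]='b': occ=1, LF[2]=C('b')+1=9+1=10
L[3]='a': occ=1, LF[3]=C('a')+1=1+1=2
L[4]='b': occ=2, LF[4]=C('b')+2=9+2=11
L[5]='a': occ=2, LF[5]=C('a')+2=1+2=3
L[6]='b': occ=3, LF[6]=C('b')+3=9+3=12
L[7]='b': occ=4, LF[7]=C('b')+4=9+4=13
L[8]='b': occ=5, LF[8]=C('b')+5=9+5=14
L[9]='b': occ=6, LF[9]=C('b')+6=9+6=15
L[10]='b': occ=7, LF[10]=C('b')+7=9+7=16
L[11]='b': occ=8, LF[11]=C('b')+8=9+8=17
L[12]='b': occ=9, LF[12]=C('b')+9=9+9=18
L[13]='a': occ=3, LF[13]=C('a')+3=1+3=4
L[14]='b': occ=10, LF[14]=C('b')+10=9+10=19
L[15]='a': occ=4, LF[15]=C('a')+4=1+4=5
L[16]='a': occ=5, LF[16]=C('a')+5=1+5=6
L[17]='b': occ=11, LF[17]=C('b')+11=9+11=20
L[18]='a': occ=6, LF[18]=C('a')+6=1+6=7
L[19]='$': occ=0, LF[19]=C('$')+0=0+0=0
L[20]='b': occ=12, LF[20]=C('b')+12=9+12=21
L[21]='a': occ=7, LF[21]=C('a')+7=1+7=8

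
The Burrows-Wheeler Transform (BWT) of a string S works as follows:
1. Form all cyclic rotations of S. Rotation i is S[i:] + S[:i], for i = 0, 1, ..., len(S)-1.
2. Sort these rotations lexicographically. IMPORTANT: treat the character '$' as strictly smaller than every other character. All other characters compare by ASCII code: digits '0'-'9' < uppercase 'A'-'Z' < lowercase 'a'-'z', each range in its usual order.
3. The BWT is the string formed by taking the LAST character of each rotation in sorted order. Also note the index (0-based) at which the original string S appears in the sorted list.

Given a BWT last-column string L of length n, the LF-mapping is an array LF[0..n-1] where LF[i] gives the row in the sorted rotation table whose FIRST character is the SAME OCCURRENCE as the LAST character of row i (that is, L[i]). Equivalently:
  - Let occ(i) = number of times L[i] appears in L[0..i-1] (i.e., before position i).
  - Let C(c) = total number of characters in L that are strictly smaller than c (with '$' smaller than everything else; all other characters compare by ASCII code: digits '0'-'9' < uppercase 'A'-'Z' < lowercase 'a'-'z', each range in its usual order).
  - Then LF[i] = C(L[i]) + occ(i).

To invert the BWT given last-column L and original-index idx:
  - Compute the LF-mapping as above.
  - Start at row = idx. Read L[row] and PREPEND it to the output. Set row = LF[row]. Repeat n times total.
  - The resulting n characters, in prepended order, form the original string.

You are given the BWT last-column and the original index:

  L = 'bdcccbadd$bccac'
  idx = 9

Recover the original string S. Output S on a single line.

Answer: ccdcbbcdacadcb$

Derivation:
LF mapping: 3 12 6 7 8 4 1 13 14 0 5 9 10 2 11
Walk LF starting at row 9, prepending L[row]:
  step 1: row=9, L[9]='$', prepend. Next row=LF[9]=0
  step 2: row=0, L[0]='b', prepend. Next row=LF[0]=3
  step 3: row=3, L[3]='c', prepend. Next row=LF[3]=7
  step 4: row=7, L[7]='d', prepend. Next row=LF[7]=13
  step 5: row=13, L[13]='a', prepend. Next row=LF[13]=2
  step 6: row=2, L[2]='c', prepend. Next row=LF[2]=6
  step 7: row=6, L[6]='a', prepend. Next row=LF[6]=1
  step 8: row=1, L[1]='d', prepend. Next row=LF[1]=12
  step 9: row=12, L[12]='c', prepend. Next row=LF[12]=10
  step 10: row=10, L[10]='b', prepend. Next row=LF[10]=5
  step 11: row=5, L[5]='b', prepend. Next row=LF[5]=4
  step 12: row=4, L[4]='c', prepend. Next row=LF[4]=8
  step 13: row=8, L[8]='d', prepend. Next row=LF[8]=14
  step 14: row=14, L[14]='c', prepend. Next row=LF[14]=11
  step 15: row=11, L[11]='c', prepend. Next row=LF[11]=9
Reversed output: ccdcbbcdacadcb$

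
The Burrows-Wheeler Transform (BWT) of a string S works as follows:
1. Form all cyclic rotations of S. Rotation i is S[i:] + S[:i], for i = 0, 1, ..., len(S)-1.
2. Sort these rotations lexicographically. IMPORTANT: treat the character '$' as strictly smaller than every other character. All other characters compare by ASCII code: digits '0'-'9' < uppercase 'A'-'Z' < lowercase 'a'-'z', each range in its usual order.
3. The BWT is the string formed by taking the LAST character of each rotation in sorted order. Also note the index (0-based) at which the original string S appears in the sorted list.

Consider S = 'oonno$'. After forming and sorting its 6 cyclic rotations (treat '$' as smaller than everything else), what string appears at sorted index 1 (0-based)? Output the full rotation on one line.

Answer: nno$oo

Derivation:
All 6 rotations (rotation i = S[i:]+S[:i]):
  rot[0] = oonno$
  rot[1] = onno$o
  rot[2] = nno$oo
  rot[3] = no$oon
  rot[4] = o$oonn
  rot[5] = $oonno
Sorted (with $ < everything):
  sorted[0] = $oonno
  sorted[1] = nno$oo
  sorted[2] = no$oon
  sorted[3] = o$oonn
  sorted[4] = onno$o
  sorted[5] = oonno$
sorted[1] = nno$oo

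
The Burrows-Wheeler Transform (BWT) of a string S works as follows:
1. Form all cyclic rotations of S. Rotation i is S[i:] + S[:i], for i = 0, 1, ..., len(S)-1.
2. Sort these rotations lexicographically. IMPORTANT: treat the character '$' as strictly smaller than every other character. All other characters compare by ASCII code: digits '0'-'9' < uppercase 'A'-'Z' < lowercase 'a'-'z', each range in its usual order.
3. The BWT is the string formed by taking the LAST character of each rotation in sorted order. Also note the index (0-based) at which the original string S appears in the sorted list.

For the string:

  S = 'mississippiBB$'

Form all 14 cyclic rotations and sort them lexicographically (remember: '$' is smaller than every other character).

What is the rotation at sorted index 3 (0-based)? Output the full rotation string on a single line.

Answer: iBB$mississipp

Derivation:
All 14 rotations (rotation i = S[i:]+S[:i]):
  rot[0] = mississippiBB$
  rot[1] = ississippiBB$m
  rot[2] = ssissippiBB$mi
  rot[3] = sissippiBB$mis
  rot[4] = issippiBB$miss
  rot[5] = ssippiBB$missi
  rot[6] = sippiBB$missis
  rot[7] = ippiBB$mississ
  rot[8] = ppiBB$mississi
  rot[9] = piBB$mississip
  rot[10] = iBB$mississipp
  rot[11] = BB$mississippi
  rot[12] = B$mississippiB
  rot[13] = $mississippiBB
Sorted (with $ < everything):
  sorted[0] = $mississippiBB
  sorted[1] = B$mississippiB
  sorted[2] = BB$mississippi
  sorted[3] = iBB$mississipp
  sorted[4] = ippiBB$mississ
  sorted[5] = issippiBB$miss
  sorted[6] = ississippiBB$m
  sorted[7] = mississippiBB$
  sorted[8] = piBB$mississip
  sorted[9] = ppiBB$mississi
  sorted[10] = sippiBB$missis
  sorted[11] = sissippiBB$mis
  sorted[12] = ssippiBB$missi
  sorted[13] = ssissippiBB$mi
sorted[3] = iBB$mississipp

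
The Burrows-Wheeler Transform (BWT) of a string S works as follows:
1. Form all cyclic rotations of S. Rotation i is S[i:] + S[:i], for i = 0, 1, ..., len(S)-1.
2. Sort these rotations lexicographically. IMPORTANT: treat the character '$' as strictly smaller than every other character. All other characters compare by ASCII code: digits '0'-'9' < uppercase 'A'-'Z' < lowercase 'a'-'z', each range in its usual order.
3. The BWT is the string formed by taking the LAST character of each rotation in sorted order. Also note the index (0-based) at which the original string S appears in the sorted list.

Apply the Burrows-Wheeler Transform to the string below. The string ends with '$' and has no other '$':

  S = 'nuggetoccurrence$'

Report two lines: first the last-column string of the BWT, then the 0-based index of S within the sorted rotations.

All 17 rotations (rotation i = S[i:]+S[:i]):
  rot[0] = nuggetoccurrence$
  rot[1] = uggetoccurrence$n
  rot[2] = ggetoccurrence$nu
  rot[3] = getoccurrence$nug
  rot[4] = etoccurrence$nugg
  rot[5] = toccurrence$nugge
  rot[6] = occurrence$nugget
  rot[7] = ccurrence$nuggeto
  rot[8] = currence$nuggetoc
  rot[9] = urrence$nuggetocc
  rot[10] = rrence$nuggetoccu
  rot[11] = rence$nuggetoccur
  rot[12] = ence$nuggetoccurr
  rot[13] = nce$nuggetoccurre
  rot[14] = ce$nuggetoccurren
  rot[15] = e$nuggetoccurrenc
  rot[16] = $nuggetoccurrence
Sorted (with $ < everything):
  sorted[0] = $nuggetoccurrence  (last char: 'e')
  sorted[1] = ccurrence$nuggeto  (last char: 'o')
  sorted[2] = ce$nuggetoccurren  (last char: 'n')
  sorted[3] = currence$nuggetoc  (last char: 'c')
  sorted[4] = e$nuggetoccurrenc  (last char: 'c')
  sorted[5] = ence$nuggetoccurr  (last char: 'r')
  sorted[6] = etoccurrence$nugg  (last char: 'g')
  sorted[7] = getoccurrence$nug  (last char: 'g')
  sorted[8] = ggetoccurrence$nu  (last char: 'u')
  sorted[9] = nce$nuggetoccurre  (last char: 'e')
  sorted[10] = nuggetoccurrence$  (last char: '$')
  sorted[11] = occurrence$nugget  (last char: 't')
  sorted[12] = rence$nuggetoccur  (last char: 'r')
  sorted[13] = rrence$nuggetoccu  (last char: 'u')
  sorted[14] = toccurrence$nugge  (last char: 'e')
  sorted[15] = uggetoccurrence$n  (last char: 'n')
  sorted[16] = urrence$nuggetocc  (last char: 'c')
Last column: eonccrggue$truenc
Original string S is at sorted index 10

Answer: eonccrggue$truenc
10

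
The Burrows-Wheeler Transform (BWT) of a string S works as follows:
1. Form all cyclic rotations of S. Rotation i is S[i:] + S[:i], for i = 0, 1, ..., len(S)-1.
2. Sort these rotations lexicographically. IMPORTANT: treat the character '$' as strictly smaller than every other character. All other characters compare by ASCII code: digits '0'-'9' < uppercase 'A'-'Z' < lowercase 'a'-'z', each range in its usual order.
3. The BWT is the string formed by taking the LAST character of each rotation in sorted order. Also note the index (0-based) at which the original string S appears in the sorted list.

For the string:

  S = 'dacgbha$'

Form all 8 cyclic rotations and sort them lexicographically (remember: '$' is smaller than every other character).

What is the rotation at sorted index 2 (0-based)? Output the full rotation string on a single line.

All 8 rotations (rotation i = S[i:]+S[:i]):
  rot[0] = dacgbha$
  rot[1] = acgbha$d
  rot[2] = cgbha$da
  rot[3] = gbha$dac
  rot[4] = bha$dacg
  rot[5] = ha$dacgb
  rot[6] = a$dacgbh
  rot[7] = $dacgbha
Sorted (with $ < everything):
  sorted[0] = $dacgbha
  sorted[1] = a$dacgbh
  sorted[2] = acgbha$d
  sorted[3] = bha$dacg
  sorted[4] = cgbha$da
  sorted[5] = dacgbha$
  sorted[6] = gbha$dac
  sorted[7] = ha$dacgb
sorted[2] = acgbha$d

Answer: acgbha$d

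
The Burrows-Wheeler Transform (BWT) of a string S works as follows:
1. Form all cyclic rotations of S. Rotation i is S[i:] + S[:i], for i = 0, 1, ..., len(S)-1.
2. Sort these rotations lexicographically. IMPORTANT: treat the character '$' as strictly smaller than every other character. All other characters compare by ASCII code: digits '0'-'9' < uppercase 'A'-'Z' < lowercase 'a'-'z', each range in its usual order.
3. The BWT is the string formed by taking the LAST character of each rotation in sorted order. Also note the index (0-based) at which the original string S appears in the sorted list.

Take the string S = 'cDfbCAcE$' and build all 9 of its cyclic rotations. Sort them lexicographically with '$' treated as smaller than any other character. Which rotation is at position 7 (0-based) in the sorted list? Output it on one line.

All 9 rotations (rotation i = S[i:]+S[:i]):
  rot[0] = cDfbCAcE$
  rot[1] = DfbCAcE$c
  rot[2] = fbCAcE$cD
  rot[3] = bCAcE$cDf
  rot[4] = CAcE$cDfb
  rot[5] = AcE$cDfbC
  rot[6] = cE$cDfbCA
  rot[7] = E$cDfbCAc
  rot[8] = $cDfbCAcE
Sorted (with $ < everything):
  sorted[0] = $cDfbCAcE
  sorted[1] = AcE$cDfbC
  sorted[2] = CAcE$cDfb
  sorted[3] = DfbCAcE$c
  sorted[4] = E$cDfbCAc
  sorted[5] = bCAcE$cDf
  sorted[6] = cDfbCAcE$
  sorted[7] = cE$cDfbCA
  sorted[8] = fbCAcE$cD
sorted[7] = cE$cDfbCA

Answer: cE$cDfbCA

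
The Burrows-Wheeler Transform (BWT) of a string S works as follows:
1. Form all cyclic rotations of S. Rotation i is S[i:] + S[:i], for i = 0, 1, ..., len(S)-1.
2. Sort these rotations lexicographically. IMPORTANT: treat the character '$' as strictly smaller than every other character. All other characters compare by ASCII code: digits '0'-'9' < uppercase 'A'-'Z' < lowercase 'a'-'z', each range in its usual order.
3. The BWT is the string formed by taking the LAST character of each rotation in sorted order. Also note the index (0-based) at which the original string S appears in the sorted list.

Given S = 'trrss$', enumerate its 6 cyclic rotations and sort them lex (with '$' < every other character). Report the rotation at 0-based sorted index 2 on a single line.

Answer: rss$tr

Derivation:
All 6 rotations (rotation i = S[i:]+S[:i]):
  rot[0] = trrss$
  rot[1] = rrss$t
  rot[2] = rss$tr
  rot[3] = ss$trr
  rot[4] = s$trrs
  rot[5] = $trrss
Sorted (with $ < everything):
  sorted[0] = $trrss
  sorted[1] = rrss$t
  sorted[2] = rss$tr
  sorted[3] = s$trrs
  sorted[4] = ss$trr
  sorted[5] = trrss$
sorted[2] = rss$tr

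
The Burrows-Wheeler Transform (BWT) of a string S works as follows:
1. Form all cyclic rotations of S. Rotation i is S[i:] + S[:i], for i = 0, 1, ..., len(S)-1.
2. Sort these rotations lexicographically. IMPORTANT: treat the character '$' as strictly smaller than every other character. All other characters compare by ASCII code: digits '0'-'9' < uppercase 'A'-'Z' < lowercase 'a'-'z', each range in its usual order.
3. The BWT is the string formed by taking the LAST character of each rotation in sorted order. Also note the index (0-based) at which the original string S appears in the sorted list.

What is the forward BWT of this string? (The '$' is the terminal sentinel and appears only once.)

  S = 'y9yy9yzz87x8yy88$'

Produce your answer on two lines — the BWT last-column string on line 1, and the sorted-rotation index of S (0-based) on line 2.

Answer: 888zyxyy7y$y899zy
10

Derivation:
All 17 rotations (rotation i = S[i:]+S[:i]):
  rot[0] = y9yy9yzz87x8yy88$
  rot[1] = 9yy9yzz87x8yy88$y
  rot[2] = yy9yzz87x8yy88$y9
  rot[3] = y9yzz87x8yy88$y9y
  rot[4] = 9yzz87x8yy88$y9yy
  rot[5] = yzz87x8yy88$y9yy9
  rot[6] = zz87x8yy88$y9yy9y
  rot[7] = z87x8yy88$y9yy9yz
  rot[8] = 87x8yy88$y9yy9yzz
  rot[9] = 7x8yy88$y9yy9yzz8
  rot[10] = x8yy88$y9yy9yzz87
  rot[11] = 8yy88$y9yy9yzz87x
  rot[12] = yy88$y9yy9yzz87x8
  rot[13] = y88$y9yy9yzz87x8y
  rot[14] = 88$y9yy9yzz87x8yy
  rot[15] = 8$y9yy9yzz87x8yy8
  rot[16] = $y9yy9yzz87x8yy88
Sorted (with $ < everything):
  sorted[0] = $y9yy9yzz87x8yy88  (last char: '8')
  sorted[1] = 7x8yy88$y9yy9yzz8  (last char: '8')
  sorted[2] = 8$y9yy9yzz87x8yy8  (last char: '8')
  sorted[3] = 87x8yy88$y9yy9yzz  (last char: 'z')
  sorted[4] = 88$y9yy9yzz87x8yy  (last char: 'y')
  sorted[5] = 8yy88$y9yy9yzz87x  (last char: 'x')
  sorted[6] = 9yy9yzz87x8yy88$y  (last char: 'y')
  sorted[7] = 9yzz87x8yy88$y9yy  (last char: 'y')
  sorted[8] = x8yy88$y9yy9yzz87  (last char: '7')
  sorted[9] = y88$y9yy9yzz87x8y  (last char: 'y')
  sorted[10] = y9yy9yzz87x8yy88$  (last char: '$')
  sorted[11] = y9yzz87x8yy88$y9y  (last char: 'y')
  sorted[12] = yy88$y9yy9yzz87x8  (last char: '8')
  sorted[13] = yy9yzz87x8yy88$y9  (last char: '9')
  sorted[14] = yzz87x8yy88$y9yy9  (last char: '9')
  sorted[15] = z87x8yy88$y9yy9yz  (last char: 'z')
  sorted[16] = zz87x8yy88$y9yy9y  (last char: 'y')
Last column: 888zyxyy7y$y899zy
Original string S is at sorted index 10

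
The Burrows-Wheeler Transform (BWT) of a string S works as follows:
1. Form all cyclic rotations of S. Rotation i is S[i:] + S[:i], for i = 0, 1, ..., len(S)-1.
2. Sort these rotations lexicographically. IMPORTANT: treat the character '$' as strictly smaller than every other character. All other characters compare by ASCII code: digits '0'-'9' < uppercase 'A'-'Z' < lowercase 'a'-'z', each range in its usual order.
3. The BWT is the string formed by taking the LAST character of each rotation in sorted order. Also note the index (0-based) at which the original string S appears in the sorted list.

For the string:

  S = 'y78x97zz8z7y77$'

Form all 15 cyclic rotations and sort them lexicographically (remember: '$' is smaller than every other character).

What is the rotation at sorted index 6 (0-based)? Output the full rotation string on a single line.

Answer: 8x97zz8z7y77$y7

Derivation:
All 15 rotations (rotation i = S[i:]+S[:i]):
  rot[0] = y78x97zz8z7y77$
  rot[1] = 78x97zz8z7y77$y
  rot[2] = 8x97zz8z7y77$y7
  rot[3] = x97zz8z7y77$y78
  rot[4] = 97zz8z7y77$y78x
  rot[5] = 7zz8z7y77$y78x9
  rot[6] = zz8z7y77$y78x97
  rot[7] = z8z7y77$y78x97z
  rot[8] = 8z7y77$y78x97zz
  rot[9] = z7y77$y78x97zz8
  rot[10] = 7y77$y78x97zz8z
  rot[11] = y77$y78x97zz8z7
  rot[12] = 77$y78x97zz8z7y
  rot[13] = 7$y78x97zz8z7y7
  rot[14] = $y78x97zz8z7y77
Sorted (with $ < everything):
  sorted[0] = $y78x97zz8z7y77
  sorted[1] = 7$y78x97zz8z7y7
  sorted[2] = 77$y78x97zz8z7y
  sorted[3] = 78x97zz8z7y77$y
  sorted[4] = 7y77$y78x97zz8z
  sorted[5] = 7zz8z7y77$y78x9
  sorted[6] = 8x97zz8z7y77$y7
  sorted[7] = 8z7y77$y78x97zz
  sorted[8] = 97zz8z7y77$y78x
  sorted[9] = x97zz8z7y77$y78
  sorted[10] = y77$y78x97zz8z7
  sorted[11] = y78x97zz8z7y77$
  sorted[12] = z7y77$y78x97zz8
  sorted[13] = z8z7y77$y78x97z
  sorted[14] = zz8z7y77$y78x97
sorted[6] = 8x97zz8z7y77$y7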